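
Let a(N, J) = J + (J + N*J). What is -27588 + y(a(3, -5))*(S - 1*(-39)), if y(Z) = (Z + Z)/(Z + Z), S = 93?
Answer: -27456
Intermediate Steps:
a(N, J) = 2*J + J*N (a(N, J) = J + (J + J*N) = 2*J + J*N)
y(Z) = 1 (y(Z) = (2*Z)/((2*Z)) = (2*Z)*(1/(2*Z)) = 1)
-27588 + y(a(3, -5))*(S - 1*(-39)) = -27588 + 1*(93 - 1*(-39)) = -27588 + 1*(93 + 39) = -27588 + 1*132 = -27588 + 132 = -27456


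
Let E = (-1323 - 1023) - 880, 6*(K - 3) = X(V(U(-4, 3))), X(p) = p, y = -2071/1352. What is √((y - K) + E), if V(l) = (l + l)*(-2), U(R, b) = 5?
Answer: 7*I*√1602798/156 ≈ 56.808*I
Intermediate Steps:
V(l) = -4*l (V(l) = (2*l)*(-2) = -4*l)
y = -2071/1352 (y = -2071*1/1352 = -2071/1352 ≈ -1.5318)
K = -⅓ (K = 3 + (-4*5)/6 = 3 + (⅙)*(-20) = 3 - 10/3 = -⅓ ≈ -0.33333)
E = -3226 (E = -2346 - 880 = -3226)
√((y - K) + E) = √((-2071/1352 - 1*(-⅓)) - 3226) = √((-2071/1352 + ⅓) - 3226) = √(-4861/4056 - 3226) = √(-13089517/4056) = 7*I*√1602798/156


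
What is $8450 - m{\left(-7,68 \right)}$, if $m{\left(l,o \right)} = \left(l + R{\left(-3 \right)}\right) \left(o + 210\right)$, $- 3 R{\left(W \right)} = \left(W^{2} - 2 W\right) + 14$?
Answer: $\frac{39250}{3} \approx 13083.0$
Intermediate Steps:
$R{\left(W \right)} = - \frac{14}{3} - \frac{W^{2}}{3} + \frac{2 W}{3}$ ($R{\left(W \right)} = - \frac{\left(W^{2} - 2 W\right) + 14}{3} = - \frac{14 + W^{2} - 2 W}{3} = - \frac{14}{3} - \frac{W^{2}}{3} + \frac{2 W}{3}$)
$m{\left(l,o \right)} = \left(210 + o\right) \left(- \frac{29}{3} + l\right)$ ($m{\left(l,o \right)} = \left(l - \left(\frac{20}{3} + 3\right)\right) \left(o + 210\right) = \left(l - \frac{29}{3}\right) \left(210 + o\right) = \left(- \frac{29}{3} + l\right) \left(210 + o\right) = \left(210 + o\right) \left(- \frac{29}{3} + l\right)$)
$8450 - m{\left(-7,68 \right)} = 8450 - \left(-2030 + 210 \left(-7\right) - \frac{1972}{3} - 476\right) = 8450 - \left(-2030 - 1470 - \frac{1972}{3} - 476\right) = 8450 - - \frac{13900}{3} = 8450 + \frac{13900}{3} = \frac{39250}{3}$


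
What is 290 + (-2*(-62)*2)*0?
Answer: 290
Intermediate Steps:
290 + (-2*(-62)*2)*0 = 290 + (124*2)*0 = 290 + 248*0 = 290 + 0 = 290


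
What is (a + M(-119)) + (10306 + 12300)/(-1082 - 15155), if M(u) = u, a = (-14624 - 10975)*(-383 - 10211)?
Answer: 4403404347213/16237 ≈ 2.7120e+8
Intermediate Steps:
a = 271195806 (a = -25599*(-10594) = 271195806)
(a + M(-119)) + (10306 + 12300)/(-1082 - 15155) = (271195806 - 119) + (10306 + 12300)/(-1082 - 15155) = 271195687 + 22606/(-16237) = 271195687 + 22606*(-1/16237) = 271195687 - 22606/16237 = 4403404347213/16237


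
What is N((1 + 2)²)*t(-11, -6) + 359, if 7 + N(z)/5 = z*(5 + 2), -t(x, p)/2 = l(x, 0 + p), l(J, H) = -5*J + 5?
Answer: -33241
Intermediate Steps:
l(J, H) = 5 - 5*J
t(x, p) = -10 + 10*x (t(x, p) = -2*(5 - 5*x) = -10 + 10*x)
N(z) = -35 + 35*z (N(z) = -35 + 5*(z*(5 + 2)) = -35 + 5*(z*7) = -35 + 5*(7*z) = -35 + 35*z)
N((1 + 2)²)*t(-11, -6) + 359 = (-35 + 35*(1 + 2)²)*(-10 + 10*(-11)) + 359 = (-35 + 35*3²)*(-10 - 110) + 359 = (-35 + 35*9)*(-120) + 359 = (-35 + 315)*(-120) + 359 = 280*(-120) + 359 = -33600 + 359 = -33241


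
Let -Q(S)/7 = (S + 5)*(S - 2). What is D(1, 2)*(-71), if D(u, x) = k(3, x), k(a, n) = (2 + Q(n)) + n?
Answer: -284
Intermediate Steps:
Q(S) = -7*(-2 + S)*(5 + S) (Q(S) = -7*(S + 5)*(S - 2) = -7*(5 + S)*(-2 + S) = -7*(-2 + S)*(5 + S))
k(a, n) = 72 - 20*n - 7*n**2 (k(a, n) = (2 + (70 - 21*n - 7*n**2)) + n = (72 - 21*n - 7*n**2) + n = 72 - 20*n - 7*n**2)
D(u, x) = 72 - 20*x - 7*x**2
D(1, 2)*(-71) = (72 - 20*2 - 7*2**2)*(-71) = (72 - 40 - 7*4)*(-71) = (72 - 40 - 28)*(-71) = 4*(-71) = -284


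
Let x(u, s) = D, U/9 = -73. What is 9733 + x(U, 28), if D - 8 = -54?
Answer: 9687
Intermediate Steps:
U = -657 (U = 9*(-73) = -657)
D = -46 (D = 8 - 54 = -46)
x(u, s) = -46
9733 + x(U, 28) = 9733 - 46 = 9687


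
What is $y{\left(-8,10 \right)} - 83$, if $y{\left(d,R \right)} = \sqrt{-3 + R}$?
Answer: $-83 + \sqrt{7} \approx -80.354$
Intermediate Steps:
$y{\left(-8,10 \right)} - 83 = \sqrt{-3 + 10} - 83 = \sqrt{7} - 83 = -83 + \sqrt{7}$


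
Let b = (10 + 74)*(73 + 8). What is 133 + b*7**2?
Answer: 333529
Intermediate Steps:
b = 6804 (b = 84*81 = 6804)
133 + b*7**2 = 133 + 6804*7**2 = 133 + 6804*49 = 133 + 333396 = 333529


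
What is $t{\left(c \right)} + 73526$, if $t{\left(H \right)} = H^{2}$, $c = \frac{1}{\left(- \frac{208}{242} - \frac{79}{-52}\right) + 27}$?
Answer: $\frac{2226968852338614}{30288181225} \approx 73526.0$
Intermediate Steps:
$c = \frac{6292}{174035}$ ($c = \frac{1}{\left(\left(-208\right) \frac{1}{242} - - \frac{79}{52}\right) + 27} = \frac{1}{\left(- \frac{104}{121} + \frac{79}{52}\right) + 27} = \frac{1}{\frac{4151}{6292} + 27} = \frac{1}{\frac{174035}{6292}} = \frac{6292}{174035} \approx 0.036154$)
$t{\left(c \right)} + 73526 = \left(\frac{6292}{174035}\right)^{2} + 73526 = \frac{39589264}{30288181225} + 73526 = \frac{2226968852338614}{30288181225}$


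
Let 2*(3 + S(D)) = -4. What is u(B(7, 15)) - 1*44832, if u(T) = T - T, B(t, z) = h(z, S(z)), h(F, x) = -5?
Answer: -44832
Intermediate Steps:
S(D) = -5 (S(D) = -3 + (1/2)*(-4) = -3 - 2 = -5)
B(t, z) = -5
u(T) = 0
u(B(7, 15)) - 1*44832 = 0 - 1*44832 = 0 - 44832 = -44832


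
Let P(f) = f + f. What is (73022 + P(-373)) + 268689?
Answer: 340965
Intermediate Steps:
P(f) = 2*f
(73022 + P(-373)) + 268689 = (73022 + 2*(-373)) + 268689 = (73022 - 746) + 268689 = 72276 + 268689 = 340965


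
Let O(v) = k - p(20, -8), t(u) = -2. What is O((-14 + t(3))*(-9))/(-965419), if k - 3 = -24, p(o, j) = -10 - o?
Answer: -9/965419 ≈ -9.3224e-6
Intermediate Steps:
k = -21 (k = 3 - 24 = -21)
O(v) = 9 (O(v) = -21 - (-10 - 1*20) = -21 - (-10 - 20) = -21 - 1*(-30) = -21 + 30 = 9)
O((-14 + t(3))*(-9))/(-965419) = 9/(-965419) = 9*(-1/965419) = -9/965419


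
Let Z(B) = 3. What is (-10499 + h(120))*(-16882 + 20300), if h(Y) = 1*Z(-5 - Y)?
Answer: -35875328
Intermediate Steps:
h(Y) = 3 (h(Y) = 1*3 = 3)
(-10499 + h(120))*(-16882 + 20300) = (-10499 + 3)*(-16882 + 20300) = -10496*3418 = -35875328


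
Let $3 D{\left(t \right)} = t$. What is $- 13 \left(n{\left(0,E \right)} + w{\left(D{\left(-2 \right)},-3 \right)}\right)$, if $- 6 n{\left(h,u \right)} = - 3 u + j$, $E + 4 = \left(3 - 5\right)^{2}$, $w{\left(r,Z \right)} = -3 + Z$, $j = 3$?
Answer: $\frac{169}{2} \approx 84.5$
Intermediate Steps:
$D{\left(t \right)} = \frac{t}{3}$
$E = 0$ ($E = -4 + \left(3 - 5\right)^{2} = -4 + \left(-2\right)^{2} = -4 + 4 = 0$)
$n{\left(h,u \right)} = - \frac{1}{2} + \frac{u}{2}$ ($n{\left(h,u \right)} = - \frac{- 3 u + 3}{6} = - \frac{3 - 3 u}{6} = - \frac{1}{2} + \frac{u}{2}$)
$- 13 \left(n{\left(0,E \right)} + w{\left(D{\left(-2 \right)},-3 \right)}\right) = - 13 \left(\left(- \frac{1}{2} + \frac{1}{2} \cdot 0\right) - 6\right) = - 13 \left(\left(- \frac{1}{2} + 0\right) - 6\right) = - 13 \left(- \frac{1}{2} - 6\right) = \left(-13\right) \left(- \frac{13}{2}\right) = \frac{169}{2}$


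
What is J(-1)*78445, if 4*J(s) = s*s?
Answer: 78445/4 ≈ 19611.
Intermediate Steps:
J(s) = s²/4 (J(s) = (s*s)/4 = s²/4)
J(-1)*78445 = ((¼)*(-1)²)*78445 = ((¼)*1)*78445 = (¼)*78445 = 78445/4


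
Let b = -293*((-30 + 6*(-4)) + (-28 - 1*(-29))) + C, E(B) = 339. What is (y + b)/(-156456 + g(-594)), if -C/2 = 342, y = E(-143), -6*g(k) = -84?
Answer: -584/6017 ≈ -0.097058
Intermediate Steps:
g(k) = 14 (g(k) = -1/6*(-84) = 14)
y = 339
C = -684 (C = -2*342 = -684)
b = 14845 (b = -293*((-30 + 6*(-4)) + (-28 - 1*(-29))) - 684 = -293*((-30 - 24) + (-28 + 29)) - 684 = -293*(-54 + 1) - 684 = -293*(-53) - 684 = 15529 - 684 = 14845)
(y + b)/(-156456 + g(-594)) = (339 + 14845)/(-156456 + 14) = 15184/(-156442) = 15184*(-1/156442) = -584/6017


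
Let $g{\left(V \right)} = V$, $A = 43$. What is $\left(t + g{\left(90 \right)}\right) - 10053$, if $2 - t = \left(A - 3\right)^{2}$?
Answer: $-11561$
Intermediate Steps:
$t = -1598$ ($t = 2 - \left(43 - 3\right)^{2} = 2 - 40^{2} = 2 - 1600 = -1598$)
$\left(t + g{\left(90 \right)}\right) - 10053 = \left(-1598 + 90\right) - 10053 = -1508 - 10053 = -11561$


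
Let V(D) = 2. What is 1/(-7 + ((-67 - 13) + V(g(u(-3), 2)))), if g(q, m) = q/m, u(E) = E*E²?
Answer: -1/85 ≈ -0.011765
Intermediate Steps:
u(E) = E³
1/(-7 + ((-67 - 13) + V(g(u(-3), 2)))) = 1/(-7 + ((-67 - 13) + 2)) = 1/(-7 + (-80 + 2)) = 1/(-7 - 78) = 1/(-85) = -1/85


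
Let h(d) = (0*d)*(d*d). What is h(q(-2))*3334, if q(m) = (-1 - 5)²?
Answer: 0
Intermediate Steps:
q(m) = 36 (q(m) = (-6)² = 36)
h(d) = 0 (h(d) = 0*d² = 0)
h(q(-2))*3334 = 0*3334 = 0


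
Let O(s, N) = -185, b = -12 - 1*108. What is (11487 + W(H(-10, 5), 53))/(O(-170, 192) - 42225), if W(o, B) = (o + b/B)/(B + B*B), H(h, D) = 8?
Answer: -871208693/3216501630 ≈ -0.27086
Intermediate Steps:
b = -120 (b = -12 - 108 = -120)
W(o, B) = (o - 120/B)/(B + B²) (W(o, B) = (o - 120/B)/(B + B*B) = (o - 120/B)/(B + B²))
(11487 + W(H(-10, 5), 53))/(O(-170, 192) - 42225) = (11487 + (-120 + 53*8)/(53²*(1 + 53)))/(-185 - 42225) = (11487 + (1/2809)*(-120 + 424)/54)/(-42410) = (11487 + (1/2809)*(1/54)*304)*(-1/42410) = (11487 + 152/75843)*(-1/42410) = (871208693/75843)*(-1/42410) = -871208693/3216501630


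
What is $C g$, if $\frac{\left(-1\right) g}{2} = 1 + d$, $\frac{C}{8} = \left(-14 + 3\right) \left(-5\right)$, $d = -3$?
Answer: $1760$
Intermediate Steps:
$C = 440$ ($C = 8 \left(-14 + 3\right) \left(-5\right) = 8 \left(\left(-11\right) \left(-5\right)\right) = 8 \cdot 55 = 440$)
$g = 4$ ($g = - 2 \left(1 - 3\right) = \left(-2\right) \left(-2\right) = 4$)
$C g = 440 \cdot 4 = 1760$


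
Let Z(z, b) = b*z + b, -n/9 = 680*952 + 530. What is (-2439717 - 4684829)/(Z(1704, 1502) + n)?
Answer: 3562273/1635050 ≈ 2.1787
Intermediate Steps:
n = -5831010 (n = -9*(680*952 + 530) = -9*(647360 + 530) = -9*647890 = -5831010)
Z(z, b) = b + b*z
(-2439717 - 4684829)/(Z(1704, 1502) + n) = (-2439717 - 4684829)/(1502*(1 + 1704) - 5831010) = -7124546/(1502*1705 - 5831010) = -7124546/(2560910 - 5831010) = -7124546/(-3270100) = -7124546*(-1/3270100) = 3562273/1635050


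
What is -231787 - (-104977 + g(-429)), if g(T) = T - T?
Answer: -126810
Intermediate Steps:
g(T) = 0
-231787 - (-104977 + g(-429)) = -231787 - (-104977 + 0) = -231787 - 1*(-104977) = -231787 + 104977 = -126810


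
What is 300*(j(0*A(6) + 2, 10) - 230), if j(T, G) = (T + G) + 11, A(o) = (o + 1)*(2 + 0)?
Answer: -62100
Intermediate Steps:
A(o) = 2 + 2*o (A(o) = (1 + o)*2 = 2 + 2*o)
j(T, G) = 11 + G + T (j(T, G) = (G + T) + 11 = 11 + G + T)
300*(j(0*A(6) + 2, 10) - 230) = 300*((11 + 10 + (0*(2 + 2*6) + 2)) - 230) = 300*((11 + 10 + (0*(2 + 12) + 2)) - 230) = 300*((11 + 10 + (0*14 + 2)) - 230) = 300*((11 + 10 + (0 + 2)) - 230) = 300*((11 + 10 + 2) - 230) = 300*(23 - 230) = 300*(-207) = -62100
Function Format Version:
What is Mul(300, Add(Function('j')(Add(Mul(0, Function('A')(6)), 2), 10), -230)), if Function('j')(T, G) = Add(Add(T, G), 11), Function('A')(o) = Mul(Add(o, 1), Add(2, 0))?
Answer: -62100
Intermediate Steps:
Function('A')(o) = Add(2, Mul(2, o)) (Function('A')(o) = Mul(Add(1, o), 2) = Add(2, Mul(2, o)))
Function('j')(T, G) = Add(11, G, T) (Function('j')(T, G) = Add(Add(G, T), 11) = Add(11, G, T))
Mul(300, Add(Function('j')(Add(Mul(0, Function('A')(6)), 2), 10), -230)) = Mul(300, Add(Add(11, 10, Add(Mul(0, Add(2, Mul(2, 6))), 2)), -230)) = Mul(300, Add(Add(11, 10, Add(Mul(0, Add(2, 12)), 2)), -230)) = Mul(300, Add(Add(11, 10, Add(Mul(0, 14), 2)), -230)) = Mul(300, Add(Add(11, 10, Add(0, 2)), -230)) = Mul(300, Add(Add(11, 10, 2), -230)) = Mul(300, Add(23, -230)) = Mul(300, -207) = -62100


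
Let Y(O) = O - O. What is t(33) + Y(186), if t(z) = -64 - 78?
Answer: -142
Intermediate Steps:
t(z) = -142
Y(O) = 0
t(33) + Y(186) = -142 + 0 = -142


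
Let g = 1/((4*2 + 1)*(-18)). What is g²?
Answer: 1/26244 ≈ 3.8104e-5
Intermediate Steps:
g = -1/162 (g = 1/((8 + 1)*(-18)) = 1/(9*(-18)) = 1/(-162) = -1/162 ≈ -0.0061728)
g² = (-1/162)² = 1/26244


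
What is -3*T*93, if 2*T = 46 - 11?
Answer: -9765/2 ≈ -4882.5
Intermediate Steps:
T = 35/2 (T = (46 - 11)/2 = (½)*35 = 35/2 ≈ 17.500)
-3*T*93 = -3*35/2*93 = -105/2*93 = -9765/2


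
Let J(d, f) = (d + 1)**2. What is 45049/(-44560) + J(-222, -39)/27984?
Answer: 14307871/19483860 ≈ 0.73434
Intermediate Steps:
J(d, f) = (1 + d)**2
45049/(-44560) + J(-222, -39)/27984 = 45049/(-44560) + (1 - 222)**2/27984 = 45049*(-1/44560) + (-221)**2*(1/27984) = -45049/44560 + 48841*(1/27984) = -45049/44560 + 48841/27984 = 14307871/19483860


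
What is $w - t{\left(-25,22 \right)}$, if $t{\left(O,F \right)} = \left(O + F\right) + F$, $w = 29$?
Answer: $10$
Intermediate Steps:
$t{\left(O,F \right)} = O + 2 F$ ($t{\left(O,F \right)} = \left(F + O\right) + F = O + 2 F$)
$w - t{\left(-25,22 \right)} = 29 - \left(-25 + 2 \cdot 22\right) = 29 - \left(-25 + 44\right) = 29 - 19 = 10$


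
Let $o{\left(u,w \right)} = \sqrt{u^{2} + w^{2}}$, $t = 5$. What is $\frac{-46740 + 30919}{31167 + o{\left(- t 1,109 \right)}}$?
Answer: $- \frac{493093107}{971369983} + \frac{15821 \sqrt{11906}}{971369983} \approx -0.50585$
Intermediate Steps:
$\frac{-46740 + 30919}{31167 + o{\left(- t 1,109 \right)}} = \frac{-46740 + 30919}{31167 + \sqrt{\left(\left(-1\right) 5 \cdot 1\right)^{2} + 109^{2}}} = - \frac{15821}{31167 + \sqrt{\left(\left(-5\right) 1\right)^{2} + 11881}} = - \frac{15821}{31167 + \sqrt{\left(-5\right)^{2} + 11881}} = - \frac{15821}{31167 + \sqrt{25 + 11881}} = - \frac{15821}{31167 + \sqrt{11906}}$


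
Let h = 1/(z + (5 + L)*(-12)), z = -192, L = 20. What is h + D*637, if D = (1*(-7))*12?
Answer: -26325937/492 ≈ -53508.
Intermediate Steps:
h = -1/492 (h = 1/(-192 + (5 + 20)*(-12)) = 1/(-192 + 25*(-12)) = 1/(-192 - 300) = 1/(-492) = -1/492 ≈ -0.0020325)
D = -84 (D = -7*12 = -84)
h + D*637 = -1/492 - 84*637 = -1/492 - 53508 = -26325937/492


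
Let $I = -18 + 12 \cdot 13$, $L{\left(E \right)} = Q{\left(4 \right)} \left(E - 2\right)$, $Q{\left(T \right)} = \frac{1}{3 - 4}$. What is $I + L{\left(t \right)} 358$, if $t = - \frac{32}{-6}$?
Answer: $- \frac{3166}{3} \approx -1055.3$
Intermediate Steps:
$Q{\left(T \right)} = -1$ ($Q{\left(T \right)} = \frac{1}{-1} = -1$)
$t = \frac{16}{3}$ ($t = \left(-32\right) \left(- \frac{1}{6}\right) = \frac{16}{3} \approx 5.3333$)
$L{\left(E \right)} = 2 - E$ ($L{\left(E \right)} = - (E - 2) = - (-2 + E) = 2 - E$)
$I = 138$ ($I = -18 + 156 = 138$)
$I + L{\left(t \right)} 358 = 138 + \left(2 - \frac{16}{3}\right) 358 = 138 - \frac{3580}{3} = - \frac{3166}{3}$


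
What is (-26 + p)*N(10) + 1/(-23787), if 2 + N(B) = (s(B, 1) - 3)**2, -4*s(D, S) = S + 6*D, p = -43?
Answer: -8693982007/380592 ≈ -22843.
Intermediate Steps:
s(D, S) = -3*D/2 - S/4 (s(D, S) = -(S + 6*D)/4 = -3*D/2 - S/4)
N(B) = -2 + (-13/4 - 3*B/2)**2 (N(B) = -2 + ((-3*B/2 - 1/4*1) - 3)**2 = -2 + ((-3*B/2 - 1/4) - 3)**2 = -2 + ((-1/4 - 3*B/2) - 3)**2 = -2 + (-13/4 - 3*B/2)**2)
(-26 + p)*N(10) + 1/(-23787) = (-26 - 43)*(-2 + (13 + 6*10)**2/16) + 1/(-23787) = -69*(-2 + (13 + 60)**2/16) - 1/23787 = -69*(-2 + (1/16)*73**2) - 1/23787 = -69*(-2 + (1/16)*5329) - 1/23787 = -69*(-2 + 5329/16) - 1/23787 = -69*5297/16 - 1/23787 = -365493/16 - 1/23787 = -8693982007/380592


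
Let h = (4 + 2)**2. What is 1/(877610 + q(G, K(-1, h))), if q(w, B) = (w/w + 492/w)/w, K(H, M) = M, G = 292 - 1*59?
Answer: 54289/47644570015 ≈ 1.1395e-6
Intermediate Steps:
h = 36 (h = 6**2 = 36)
G = 233 (G = 292 - 59 = 233)
q(w, B) = (1 + 492/w)/w
1/(877610 + q(G, K(-1, h))) = 1/(877610 + (492 + 233)/233**2) = 1/(877610 + (1/54289)*725) = 1/(877610 + 725/54289) = 1/(47644570015/54289) = 54289/47644570015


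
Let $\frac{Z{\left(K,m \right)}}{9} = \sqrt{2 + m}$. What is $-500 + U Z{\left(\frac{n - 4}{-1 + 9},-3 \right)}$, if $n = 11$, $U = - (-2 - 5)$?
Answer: $-500 + 63 i \approx -500.0 + 63.0 i$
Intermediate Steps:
$U = 7$ ($U = \left(-1\right) \left(-7\right) = 7$)
$Z{\left(K,m \right)} = 9 \sqrt{2 + m}$
$-500 + U Z{\left(\frac{n - 4}{-1 + 9},-3 \right)} = -500 + 7 \cdot 9 \sqrt{2 - 3} = -500 + 7 \cdot 9 \sqrt{-1} = -500 + 7 \cdot 9 i = -500 + 63 i$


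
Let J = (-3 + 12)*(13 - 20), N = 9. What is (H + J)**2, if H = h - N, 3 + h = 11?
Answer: 4096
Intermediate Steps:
h = 8 (h = -3 + 11 = 8)
J = -63 (J = 9*(-7) = -63)
H = -1 (H = 8 - 1*9 = 8 - 9 = -1)
(H + J)**2 = (-1 - 63)**2 = (-64)**2 = 4096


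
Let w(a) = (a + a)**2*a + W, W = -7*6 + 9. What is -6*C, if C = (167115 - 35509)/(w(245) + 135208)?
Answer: -263212/19653225 ≈ -0.013393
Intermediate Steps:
W = -33 (W = -42 + 9 = -33)
w(a) = -33 + 4*a**3 (w(a) = (a + a)**2*a - 33 = (2*a)**2*a - 33 = (4*a**2)*a - 33 = 4*a**3 - 33 = -33 + 4*a**3)
C = 131606/58959675 (C = (167115 - 35509)/((-33 + 4*245**3) + 135208) = 131606/((-33 + 4*14706125) + 135208) = 131606/((-33 + 58824500) + 135208) = 131606/(58824467 + 135208) = 131606/58959675 ≈ 0.0022321)
-6*C = -6*131606/58959675 = -263212/19653225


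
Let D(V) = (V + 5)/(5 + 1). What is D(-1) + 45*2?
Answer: 272/3 ≈ 90.667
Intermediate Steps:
D(V) = ⅚ + V/6 (D(V) = (5 + V)/6 = (5 + V)*(⅙) = ⅚ + V/6)
D(-1) + 45*2 = (⅚ + (⅙)*(-1)) + 45*2 = (⅚ - ⅙) + 90 = ⅔ + 90 = 272/3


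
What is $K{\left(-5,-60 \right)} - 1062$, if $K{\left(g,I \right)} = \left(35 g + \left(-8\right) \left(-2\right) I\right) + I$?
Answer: $-2257$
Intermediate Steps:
$K{\left(g,I \right)} = 17 I + 35 g$ ($K{\left(g,I \right)} = \left(35 g + 16 I\right) + I = \left(16 I + 35 g\right) + I = 17 I + 35 g$)
$K{\left(-5,-60 \right)} - 1062 = \left(17 \left(-60\right) + 35 \left(-5\right)\right) - 1062 = \left(-1020 - 175\right) - 1062 = -1195 - 1062 = -2257$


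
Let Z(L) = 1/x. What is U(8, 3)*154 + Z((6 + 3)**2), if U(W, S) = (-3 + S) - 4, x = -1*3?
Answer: -1849/3 ≈ -616.33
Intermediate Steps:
x = -3
Z(L) = -1/3 (Z(L) = 1/(-3) = -1/3)
U(W, S) = -7 + S
U(8, 3)*154 + Z((6 + 3)**2) = (-7 + 3)*154 - 1/3 = -4*154 - 1/3 = -616 - 1/3 = -1849/3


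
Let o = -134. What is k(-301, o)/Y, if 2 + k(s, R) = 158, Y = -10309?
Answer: -12/793 ≈ -0.015132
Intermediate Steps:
k(s, R) = 156 (k(s, R) = -2 + 158 = 156)
k(-301, o)/Y = 156/(-10309) = 156*(-1/10309) = -12/793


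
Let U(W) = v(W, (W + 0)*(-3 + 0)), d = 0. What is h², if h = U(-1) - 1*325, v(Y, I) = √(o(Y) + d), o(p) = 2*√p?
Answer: (324 - I)² ≈ 1.0498e+5 - 648.0*I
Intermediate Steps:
v(Y, I) = √2*Y^(¼) (v(Y, I) = √(2*√Y + 0) = √(2*√Y) = √2*Y^(¼))
U(W) = √2*W^(¼)
h = -325 + (-1)^(¼)*√2 (h = √2*(-1)^(¼) - 1*325 = (-1)^(¼)*√2 - 325 = -325 + (-1)^(¼)*√2 ≈ -324.0 + 1.0*I)
h² = (-324 + I)²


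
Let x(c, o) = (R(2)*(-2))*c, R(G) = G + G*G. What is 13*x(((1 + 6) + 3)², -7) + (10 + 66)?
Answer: -15524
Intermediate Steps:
R(G) = G + G²
x(c, o) = -12*c (x(c, o) = ((2*(1 + 2))*(-2))*c = ((2*3)*(-2))*c = (6*(-2))*c = -12*c)
13*x(((1 + 6) + 3)², -7) + (10 + 66) = 13*(-12*((1 + 6) + 3)²) + (10 + 66) = 13*(-12*(7 + 3)²) + 76 = 13*(-12*10²) + 76 = 13*(-12*100) + 76 = 13*(-1200) + 76 = -15600 + 76 = -15524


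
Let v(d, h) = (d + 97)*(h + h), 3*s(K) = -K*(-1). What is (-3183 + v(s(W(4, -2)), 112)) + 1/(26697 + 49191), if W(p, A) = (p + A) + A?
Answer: 1407342961/75888 ≈ 18545.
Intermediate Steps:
W(p, A) = p + 2*A (W(p, A) = (A + p) + A = p + 2*A)
s(K) = K/3 (s(K) = (-K*(-1))/3 = K/3)
v(d, h) = 2*h*(97 + d) (v(d, h) = (97 + d)*(2*h) = 2*h*(97 + d))
(-3183 + v(s(W(4, -2)), 112)) + 1/(26697 + 49191) = (-3183 + 2*112*(97 + (4 + 2*(-2))/3)) + 1/(26697 + 49191) = (-3183 + 2*112*(97 + (4 - 4)/3)) + 1/75888 = (-3183 + 2*112*(97 + (⅓)*0)) + 1/75888 = (-3183 + 2*112*(97 + 0)) + 1/75888 = (-3183 + 2*112*97) + 1/75888 = (-3183 + 21728) + 1/75888 = 18545 + 1/75888 = 1407342961/75888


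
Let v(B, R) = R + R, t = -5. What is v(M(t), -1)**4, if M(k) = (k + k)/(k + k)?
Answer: 16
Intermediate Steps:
M(k) = 1 (M(k) = (2*k)/((2*k)) = (2*k)*(1/(2*k)) = 1)
v(B, R) = 2*R
v(M(t), -1)**4 = (2*(-1))**4 = (-2)**4 = 16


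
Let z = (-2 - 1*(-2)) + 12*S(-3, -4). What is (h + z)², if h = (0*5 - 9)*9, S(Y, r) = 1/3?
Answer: 5929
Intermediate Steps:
S(Y, r) = ⅓
z = 4 (z = (-2 - 1*(-2)) + 12*(⅓) = (-2 + 2) + 4 = 0 + 4 = 4)
h = -81 (h = (0 - 9)*9 = -9*9 = -81)
(h + z)² = (-81 + 4)² = (-77)² = 5929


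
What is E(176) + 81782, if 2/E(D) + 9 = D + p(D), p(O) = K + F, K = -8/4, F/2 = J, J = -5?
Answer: 12676212/155 ≈ 81782.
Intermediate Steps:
F = -10 (F = 2*(-5) = -10)
K = -2 (K = -8*1/4 = -2)
p(O) = -12 (p(O) = -2 - 10 = -12)
E(D) = 2/(-21 + D) (E(D) = 2/(-9 + (D - 12)) = 2/(-9 + (-12 + D)) = 2/(-21 + D))
E(176) + 81782 = 2/(-21 + 176) + 81782 = 2/155 + 81782 = 12676212/155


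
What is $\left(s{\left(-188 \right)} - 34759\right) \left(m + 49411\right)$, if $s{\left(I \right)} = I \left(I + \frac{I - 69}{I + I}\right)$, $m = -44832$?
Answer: $\frac{4180627}{2} \approx 2.0903 \cdot 10^{6}$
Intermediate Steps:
$s{\left(I \right)} = I \left(I + \frac{-69 + I}{2 I}\right)$
$\left(s{\left(-188 \right)} - 34759\right) \left(m + 49411\right) = \left(\left(- \frac{69}{2} + \left(-188\right)^{2} + \frac{1}{2} \left(-188\right)\right) - 34759\right) \left(-44832 + 49411\right) = \left(\left(- \frac{69}{2} + 35344 - 94\right) - 34759\right) 4579 = \left(\frac{70431}{2} - 34759\right) 4579 = \frac{913}{2} \cdot 4579 = \frac{4180627}{2}$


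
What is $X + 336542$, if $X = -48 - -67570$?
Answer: $404064$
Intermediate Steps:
$X = 67522$ ($X = -48 + 67570 = 67522$)
$X + 336542 = 67522 + 336542 = 404064$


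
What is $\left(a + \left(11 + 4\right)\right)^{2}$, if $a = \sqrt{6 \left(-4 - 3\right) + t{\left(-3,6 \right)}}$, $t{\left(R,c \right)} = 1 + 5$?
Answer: $189 + 180 i \approx 189.0 + 180.0 i$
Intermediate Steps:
$t{\left(R,c \right)} = 6$
$a = 6 i$ ($a = \sqrt{6 \left(-4 - 3\right) + 6} = \sqrt{6 \left(-7\right) + 6} = \sqrt{-42 + 6} = \sqrt{-36} = 6 i \approx 6.0 i$)
$\left(a + \left(11 + 4\right)\right)^{2} = \left(6 i + \left(11 + 4\right)\right)^{2} = \left(6 i + 15\right)^{2} = \left(15 + 6 i\right)^{2}$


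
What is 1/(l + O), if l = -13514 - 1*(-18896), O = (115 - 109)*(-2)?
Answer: 1/5370 ≈ 0.00018622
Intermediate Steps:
O = -12 (O = 6*(-2) = -12)
l = 5382 (l = -13514 + 18896 = 5382)
1/(l + O) = 1/(5382 - 12) = 1/5370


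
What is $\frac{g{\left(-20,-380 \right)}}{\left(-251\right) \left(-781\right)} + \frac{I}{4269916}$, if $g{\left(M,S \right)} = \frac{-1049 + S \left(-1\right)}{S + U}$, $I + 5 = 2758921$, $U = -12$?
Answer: $\frac{7571764894037}{11718502647544} \approx 0.64614$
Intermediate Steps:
$I = 2758916$ ($I = -5 + 2758921 = 2758916$)
$g{\left(M,S \right)} = \frac{-1049 - S}{-12 + S}$ ($g{\left(M,S \right)} = \frac{-1049 + S \left(-1\right)}{S - 12} = \frac{-1049 - S}{-12 + S}$)
$\frac{g{\left(-20,-380 \right)}}{\left(-251\right) \left(-781\right)} + \frac{I}{4269916} = \frac{\frac{1}{-12 - 380} \left(-1049 - -380\right)}{\left(-251\right) \left(-781\right)} + \frac{2758916}{4269916} = \frac{\frac{1}{-392} \left(-1049 + 380\right)}{196031} + 2758916 \cdot \frac{1}{4269916} = \left(- \frac{1}{392}\right) \left(-669\right) \frac{1}{196031} + \frac{689729}{1067479} = \frac{669}{392} \cdot \frac{1}{196031} + \frac{689729}{1067479} = \frac{669}{76844152} + \frac{689729}{1067479} = \frac{7571764894037}{11718502647544}$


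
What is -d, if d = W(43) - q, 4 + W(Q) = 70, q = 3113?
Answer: 3047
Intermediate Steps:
W(Q) = 66 (W(Q) = -4 + 70 = 66)
d = -3047 (d = 66 - 1*3113 = 66 - 3113 = -3047)
-d = -1*(-3047) = 3047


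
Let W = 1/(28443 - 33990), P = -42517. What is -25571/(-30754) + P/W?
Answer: 7253078712017/30754 ≈ 2.3584e+8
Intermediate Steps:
W = -1/5547 (W = 1/(-5547) = -1/5547 ≈ -0.00018028)
-25571/(-30754) + P/W = -25571/(-30754) - 42517/(-1/5547) = -25571*(-1/30754) - 42517*(-5547) = 25571/30754 + 235841799 = 7253078712017/30754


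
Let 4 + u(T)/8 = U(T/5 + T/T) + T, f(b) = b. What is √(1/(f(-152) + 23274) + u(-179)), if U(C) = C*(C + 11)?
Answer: √68992530704482/115610 ≈ 71.847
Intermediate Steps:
U(C) = C*(11 + C)
u(T) = -32 + 8*T + 8*(1 + T/5)*(12 + T/5) (u(T) = -32 + 8*((T/5 + T/T)*(11 + (T/5 + T/T)) + T) = -32 + 8*((T*(⅕) + 1)*(11 + (T*(⅕) + 1)) + T) = -32 + 8*((T/5 + 1)*(11 + (T/5 + 1)) + T) = -32 + 8*((1 + T/5)*(11 + (1 + T/5)) + T) = -32 + 8*((1 + T/5)*(12 + T/5) + T) = -32 + 8*(T + (1 + T/5)*(12 + T/5)) = -32 + (8*T + 8*(1 + T/5)*(12 + T/5)) = -32 + 8*T + 8*(1 + T/5)*(12 + T/5))
√(1/(f(-152) + 23274) + u(-179)) = √(1/(-152 + 23274) + (64 + (8/25)*(-179)² + (144/5)*(-179))) = √(1/23122 + (64 + (8/25)*32041 - 25776/5)) = √(1/23122 + (64 + 256328/25 - 25776/5)) = √(1/23122 + 129048/25) = √(2983847881/578050) = √68992530704482/115610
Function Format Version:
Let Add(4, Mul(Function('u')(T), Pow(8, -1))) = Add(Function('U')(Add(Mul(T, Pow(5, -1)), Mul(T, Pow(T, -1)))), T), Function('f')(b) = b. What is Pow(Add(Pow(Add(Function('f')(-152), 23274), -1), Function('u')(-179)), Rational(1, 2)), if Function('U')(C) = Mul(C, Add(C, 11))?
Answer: Mul(Rational(1, 115610), Pow(68992530704482, Rational(1, 2))) ≈ 71.847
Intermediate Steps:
Function('U')(C) = Mul(C, Add(11, C))
Function('u')(T) = Add(-32, Mul(8, T), Mul(8, Add(1, Mul(Rational(1, 5), T)), Add(12, Mul(Rational(1, 5), T)))) (Function('u')(T) = Add(-32, Mul(8, Add(Mul(Add(Mul(T, Pow(5, -1)), Mul(T, Pow(T, -1))), Add(11, Add(Mul(T, Pow(5, -1)), Mul(T, Pow(T, -1))))), T))) = Add(-32, Mul(8, Add(Mul(Add(Mul(T, Rational(1, 5)), 1), Add(11, Add(Mul(T, Rational(1, 5)), 1))), T))) = Add(-32, Mul(8, Add(Mul(Add(Mul(Rational(1, 5), T), 1), Add(11, Add(Mul(Rational(1, 5), T), 1))), T))) = Add(-32, Mul(8, Add(Mul(Add(1, Mul(Rational(1, 5), T)), Add(11, Add(1, Mul(Rational(1, 5), T)))), T))) = Add(-32, Mul(8, Add(Mul(Add(1, Mul(Rational(1, 5), T)), Add(12, Mul(Rational(1, 5), T))), T))) = Add(-32, Mul(8, Add(T, Mul(Add(1, Mul(Rational(1, 5), T)), Add(12, Mul(Rational(1, 5), T)))))) = Add(-32, Add(Mul(8, T), Mul(8, Add(1, Mul(Rational(1, 5), T)), Add(12, Mul(Rational(1, 5), T))))) = Add(-32, Mul(8, T), Mul(8, Add(1, Mul(Rational(1, 5), T)), Add(12, Mul(Rational(1, 5), T)))))
Pow(Add(Pow(Add(Function('f')(-152), 23274), -1), Function('u')(-179)), Rational(1, 2)) = Pow(Add(Pow(Add(-152, 23274), -1), Add(64, Mul(Rational(8, 25), Pow(-179, 2)), Mul(Rational(144, 5), -179))), Rational(1, 2)) = Pow(Add(Pow(23122, -1), Add(64, Mul(Rational(8, 25), 32041), Rational(-25776, 5))), Rational(1, 2)) = Pow(Add(Rational(1, 23122), Add(64, Rational(256328, 25), Rational(-25776, 5))), Rational(1, 2)) = Pow(Add(Rational(1, 23122), Rational(129048, 25)), Rational(1, 2)) = Pow(Rational(2983847881, 578050), Rational(1, 2)) = Mul(Rational(1, 115610), Pow(68992530704482, Rational(1, 2)))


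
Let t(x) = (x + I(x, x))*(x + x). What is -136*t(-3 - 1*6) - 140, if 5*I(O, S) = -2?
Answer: -115756/5 ≈ -23151.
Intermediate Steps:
I(O, S) = -⅖ (I(O, S) = (⅕)*(-2) = -⅖)
t(x) = 2*x*(-⅖ + x) (t(x) = (x - ⅖)*(x + x) = (-⅖ + x)*(2*x) = 2*x*(-⅖ + x))
-136*t(-3 - 1*6) - 140 = -272*(-3 - 1*6)*(-2 + 5*(-3 - 1*6))/5 - 140 = -272*(-3 - 6)*(-2 + 5*(-3 - 6))/5 - 140 = -272*(-9)*(-2 + 5*(-9))/5 - 140 = -272*(-9)*(-2 - 45)/5 - 140 = -272*(-9)*(-47)/5 - 140 = -136*846/5 - 140 = -115056/5 - 140 = -115756/5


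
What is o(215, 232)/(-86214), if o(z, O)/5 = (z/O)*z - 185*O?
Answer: 49556075/20001648 ≈ 2.4776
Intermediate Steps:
o(z, O) = -925*O + 5*z²/O (o(z, O) = 5*((z/O)*z - 185*O) = 5*(z²/O - 185*O) = 5*(-185*O + z²/O) = -925*O + 5*z²/O)
o(215, 232)/(-86214) = (-925*232 + 5*215²/232)/(-86214) = (-214600 + 5*(1/232)*46225)*(-1/86214) = (-214600 + 231125/232)*(-1/86214) = -49556075/232*(-1/86214) = 49556075/20001648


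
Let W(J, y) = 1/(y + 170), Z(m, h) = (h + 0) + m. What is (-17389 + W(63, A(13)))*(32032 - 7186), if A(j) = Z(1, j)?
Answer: -39748320225/92 ≈ -4.3205e+8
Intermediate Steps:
Z(m, h) = h + m
A(j) = 1 + j (A(j) = j + 1 = 1 + j)
W(J, y) = 1/(170 + y)
(-17389 + W(63, A(13)))*(32032 - 7186) = (-17389 + 1/(170 + (1 + 13)))*(32032 - 7186) = (-17389 + 1/(170 + 14))*24846 = (-17389 + 1/184)*24846 = -3199575/184*24846 = -39748320225/92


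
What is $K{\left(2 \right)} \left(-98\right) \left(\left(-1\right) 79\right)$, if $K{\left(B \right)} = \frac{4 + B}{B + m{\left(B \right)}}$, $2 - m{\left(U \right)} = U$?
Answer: $23226$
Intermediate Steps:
$m{\left(U \right)} = 2 - U$
$K{\left(B \right)} = 2 + \frac{B}{2}$ ($K{\left(B \right)} = \frac{4 + B}{B - \left(-2 + B\right)} = \frac{4 + B}{2} = \left(4 + B\right) \frac{1}{2} = 2 + \frac{B}{2}$)
$K{\left(2 \right)} \left(-98\right) \left(\left(-1\right) 79\right) = \left(2 + \frac{1}{2} \cdot 2\right) \left(-98\right) \left(\left(-1\right) 79\right) = \left(2 + 1\right) \left(-98\right) \left(-79\right) = 3 \left(-98\right) \left(-79\right) = \left(-294\right) \left(-79\right) = 23226$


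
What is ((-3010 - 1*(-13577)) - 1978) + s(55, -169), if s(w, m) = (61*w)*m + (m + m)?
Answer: -558744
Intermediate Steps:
s(w, m) = 2*m + 61*m*w (s(w, m) = 61*m*w + 2*m = 2*m + 61*m*w)
((-3010 - 1*(-13577)) - 1978) + s(55, -169) = ((-3010 - 1*(-13577)) - 1978) - 169*(2 + 61*55) = ((-3010 + 13577) - 1978) - 169*(2 + 3355) = (10567 - 1978) - 169*3357 = 8589 - 567333 = -558744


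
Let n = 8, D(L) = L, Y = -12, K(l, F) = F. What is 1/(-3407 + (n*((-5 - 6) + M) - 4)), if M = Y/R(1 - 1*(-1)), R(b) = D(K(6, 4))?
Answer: -1/3523 ≈ -0.00028385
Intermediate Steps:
R(b) = 4
M = -3 (M = -12/4 = -12*1/4 = -3)
1/(-3407 + (n*((-5 - 6) + M) - 4)) = 1/(-3407 + (8*((-5 - 6) - 3) - 4)) = 1/(-3407 + (8*(-11 - 3) - 4)) = 1/(-3407 + (8*(-14) - 4)) = 1/(-3407 + (-112 - 4)) = 1/(-3407 - 116) = 1/(-3523) = -1/3523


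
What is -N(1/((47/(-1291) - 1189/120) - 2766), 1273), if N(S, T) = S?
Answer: 154920/430049359 ≈ 0.00036024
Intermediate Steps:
-N(1/((47/(-1291) - 1189/120) - 2766), 1273) = -1/((47/(-1291) - 1189/120) - 2766) = -1/((47*(-1/1291) - 1189*1/120) - 2766) = -1/((-47/1291 - 1189/120) - 2766) = -1/(-1540639/154920 - 2766) = -1/(-430049359/154920) = -1*(-154920/430049359) = 154920/430049359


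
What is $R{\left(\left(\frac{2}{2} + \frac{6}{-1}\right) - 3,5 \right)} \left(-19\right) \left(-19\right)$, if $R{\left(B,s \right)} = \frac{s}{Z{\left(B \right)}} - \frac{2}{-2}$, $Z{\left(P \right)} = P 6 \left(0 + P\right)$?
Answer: $\frac{140429}{384} \approx 365.7$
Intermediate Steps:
$Z{\left(P \right)} = 6 P^{2}$ ($Z{\left(P \right)} = 6 P P = 6 P^{2}$)
$R{\left(B,s \right)} = 1 + \frac{s}{6 B^{2}}$ ($R{\left(B,s \right)} = \frac{s}{6 B^{2}} - \frac{2}{-2} = s \frac{1}{6 B^{2}} - -1 = \frac{s}{6 B^{2}} + 1 = 1 + \frac{s}{6 B^{2}}$)
$R{\left(\left(\frac{2}{2} + \frac{6}{-1}\right) - 3,5 \right)} \left(-19\right) \left(-19\right) = \left(1 + \frac{1}{6} \cdot 5 \frac{1}{\left(\left(\frac{2}{2} + \frac{6}{-1}\right) - 3\right)^{2}}\right) \left(-19\right) \left(-19\right) = \left(1 + \frac{1}{6} \cdot 5 \frac{1}{\left(\left(2 \cdot \frac{1}{2} + 6 \left(-1\right)\right) - 3\right)^{2}}\right) \left(-19\right) \left(-19\right) = \left(1 + \frac{1}{6} \cdot 5 \frac{1}{\left(\left(1 - 6\right) - 3\right)^{2}}\right) \left(-19\right) \left(-19\right) = \left(1 + \frac{1}{6} \cdot 5 \frac{1}{\left(-5 - 3\right)^{2}}\right) \left(-19\right) \left(-19\right) = \left(1 + \frac{1}{6} \cdot 5 \cdot \frac{1}{64}\right) \left(-19\right) \left(-19\right) = \left(1 + \frac{5}{384}\right) \left(-19\right) \left(-19\right) = \frac{389}{384} \left(-19\right) \left(-19\right) = \left(- \frac{7391}{384}\right) \left(-19\right) = \frac{140429}{384}$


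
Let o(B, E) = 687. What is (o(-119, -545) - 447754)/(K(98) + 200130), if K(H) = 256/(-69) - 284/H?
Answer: -1511533527/676617188 ≈ -2.2340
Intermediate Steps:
K(H) = -256/69 - 284/H (K(H) = 256*(-1/69) - 284/H = -256/69 - 284/H)
(o(-119, -545) - 447754)/(K(98) + 200130) = (687 - 447754)/((-256/69 - 284/98) + 200130) = -447067/((-256/69 - 284*1/98) + 200130) = -447067/((-256/69 - 142/49) + 200130) = -447067/(-22342/3381 + 200130) = -447067/676617188/3381 = -447067*3381/676617188 = -1511533527/676617188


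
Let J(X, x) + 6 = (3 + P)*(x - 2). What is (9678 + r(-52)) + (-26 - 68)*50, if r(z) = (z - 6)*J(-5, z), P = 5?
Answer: 30382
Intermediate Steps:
J(X, x) = -22 + 8*x (J(X, x) = -6 + (3 + 5)*(x - 2) = -6 + 8*(-2 + x) = -6 + (-16 + 8*x) = -22 + 8*x)
r(z) = (-22 + 8*z)*(-6 + z) (r(z) = (z - 6)*(-22 + 8*z) = (-6 + z)*(-22 + 8*z) = (-22 + 8*z)*(-6 + z))
(9678 + r(-52)) + (-26 - 68)*50 = (9678 + 2*(-11 + 4*(-52))*(-6 - 52)) + (-26 - 68)*50 = (9678 + 2*(-11 - 208)*(-58)) - 94*50 = (9678 + 2*(-219)*(-58)) - 4700 = (9678 + 25404) - 4700 = 35082 - 4700 = 30382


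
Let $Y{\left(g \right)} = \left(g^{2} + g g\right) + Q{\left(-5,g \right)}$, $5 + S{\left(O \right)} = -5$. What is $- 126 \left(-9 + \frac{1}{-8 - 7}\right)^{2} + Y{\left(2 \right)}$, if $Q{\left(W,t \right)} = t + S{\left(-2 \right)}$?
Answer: $- \frac{258944}{25} \approx -10358.0$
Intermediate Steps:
$S{\left(O \right)} = -10$ ($S{\left(O \right)} = -5 - 5 = -10$)
$Q{\left(W,t \right)} = -10 + t$ ($Q{\left(W,t \right)} = t - 10 = -10 + t$)
$Y{\left(g \right)} = -10 + g + 2 g^{2}$ ($Y{\left(g \right)} = \left(g^{2} + g g\right) + \left(-10 + g\right) = \left(g^{2} + g^{2}\right) + \left(-10 + g\right) = 2 g^{2} + \left(-10 + g\right) = -10 + g + 2 g^{2}$)
$- 126 \left(-9 + \frac{1}{-8 - 7}\right)^{2} + Y{\left(2 \right)} = - 126 \left(-9 + \frac{1}{-8 - 7}\right)^{2} + \left(-10 + 2 + 2 \cdot 2^{2}\right) = - 126 \left(-9 + \frac{1}{-15}\right)^{2} + \left(-10 + 2 + 2 \cdot 4\right) = - 126 \left(-9 - \frac{1}{15}\right)^{2} + \left(-10 + 2 + 8\right) = - 126 \left(- \frac{136}{15}\right)^{2} + 0 = \left(-126\right) \frac{18496}{225} + 0 = - \frac{258944}{25} + 0 = - \frac{258944}{25}$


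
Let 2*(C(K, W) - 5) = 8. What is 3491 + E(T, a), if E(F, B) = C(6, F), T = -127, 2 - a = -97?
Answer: 3500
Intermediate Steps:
a = 99 (a = 2 - 1*(-97) = 2 + 97 = 99)
C(K, W) = 9 (C(K, W) = 5 + (1/2)*8 = 5 + 4 = 9)
E(F, B) = 9
3491 + E(T, a) = 3491 + 9 = 3500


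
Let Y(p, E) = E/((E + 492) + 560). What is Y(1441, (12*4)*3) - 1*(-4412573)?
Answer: 1319359363/299 ≈ 4.4126e+6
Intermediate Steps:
Y(p, E) = E/(1052 + E) (Y(p, E) = E/((492 + E) + 560) = E/(1052 + E))
Y(1441, (12*4)*3) - 1*(-4412573) = ((12*4)*3)/(1052 + (12*4)*3) - 1*(-4412573) = (48*3)/(1052 + 48*3) + 4412573 = 144/(1052 + 144) + 4412573 = 144/1196 + 4412573 = 144*(1/1196) + 4412573 = 36/299 + 4412573 = 1319359363/299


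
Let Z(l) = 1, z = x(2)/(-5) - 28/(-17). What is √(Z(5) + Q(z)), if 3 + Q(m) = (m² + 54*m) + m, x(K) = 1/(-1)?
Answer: 3*√82686/85 ≈ 10.149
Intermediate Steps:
x(K) = -1
z = 157/85 (z = -1/(-5) - 28/(-17) = -1*(-⅕) - 28*(-1/17) = ⅕ + 28/17 = 157/85 ≈ 1.8471)
Q(m) = -3 + m² + 55*m (Q(m) = -3 + ((m² + 54*m) + m) = -3 + (m² + 55*m) = -3 + m² + 55*m)
√(Z(5) + Q(z)) = √(1 + (-3 + (157/85)² + 55*(157/85))) = √(1 + (-3 + 24649/7225 + 1727/17)) = √(1 + 736949/7225) = √(744174/7225) = 3*√82686/85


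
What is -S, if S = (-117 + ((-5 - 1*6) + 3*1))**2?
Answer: -15625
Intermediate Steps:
S = 15625 (S = (-117 + ((-5 - 6) + 3))**2 = (-117 + (-11 + 3))**2 = (-117 - 8)**2 = (-125)**2 = 15625)
-S = -1*15625 = -15625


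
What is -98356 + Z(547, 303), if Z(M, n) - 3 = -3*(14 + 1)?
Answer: -98398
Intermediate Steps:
Z(M, n) = -42 (Z(M, n) = 3 - 3*(14 + 1) = 3 - 3*15 = 3 - 45 = -42)
-98356 + Z(547, 303) = -98356 - 42 = -98398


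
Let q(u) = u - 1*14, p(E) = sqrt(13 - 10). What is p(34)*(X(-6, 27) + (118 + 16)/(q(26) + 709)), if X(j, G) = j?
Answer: -4192*sqrt(3)/721 ≈ -10.070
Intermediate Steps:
p(E) = sqrt(3)
q(u) = -14 + u (q(u) = u - 14 = -14 + u)
p(34)*(X(-6, 27) + (118 + 16)/(q(26) + 709)) = sqrt(3)*(-6 + (118 + 16)/((-14 + 26) + 709)) = sqrt(3)*(-6 + 134/(12 + 709)) = sqrt(3)*(-6 + 134/721) = sqrt(3)*(-4192/721) = -4192*sqrt(3)/721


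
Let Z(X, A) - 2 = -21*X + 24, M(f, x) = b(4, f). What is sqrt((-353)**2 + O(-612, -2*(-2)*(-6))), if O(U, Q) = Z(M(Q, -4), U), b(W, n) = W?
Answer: 3*sqrt(13839) ≈ 352.92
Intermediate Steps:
M(f, x) = 4
Z(X, A) = 26 - 21*X (Z(X, A) = 2 + (-21*X + 24) = 2 + (24 - 21*X) = 26 - 21*X)
O(U, Q) = -58 (O(U, Q) = 26 - 21*4 = 26 - 84 = -58)
sqrt((-353)**2 + O(-612, -2*(-2)*(-6))) = sqrt((-353)**2 - 58) = sqrt(124609 - 58) = sqrt(124551) = 3*sqrt(13839)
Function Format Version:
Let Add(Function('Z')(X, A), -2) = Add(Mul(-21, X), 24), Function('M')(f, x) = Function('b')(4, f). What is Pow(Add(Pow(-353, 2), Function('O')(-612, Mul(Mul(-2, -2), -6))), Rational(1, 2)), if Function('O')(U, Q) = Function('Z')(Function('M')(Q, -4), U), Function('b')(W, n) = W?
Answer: Mul(3, Pow(13839, Rational(1, 2))) ≈ 352.92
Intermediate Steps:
Function('M')(f, x) = 4
Function('Z')(X, A) = Add(26, Mul(-21, X)) (Function('Z')(X, A) = Add(2, Add(Mul(-21, X), 24)) = Add(2, Add(24, Mul(-21, X))) = Add(26, Mul(-21, X)))
Function('O')(U, Q) = -58 (Function('O')(U, Q) = Add(26, Mul(-21, 4)) = Add(26, -84) = -58)
Pow(Add(Pow(-353, 2), Function('O')(-612, Mul(Mul(-2, -2), -6))), Rational(1, 2)) = Pow(Add(Pow(-353, 2), -58), Rational(1, 2)) = Pow(Add(124609, -58), Rational(1, 2)) = Pow(124551, Rational(1, 2)) = Mul(3, Pow(13839, Rational(1, 2)))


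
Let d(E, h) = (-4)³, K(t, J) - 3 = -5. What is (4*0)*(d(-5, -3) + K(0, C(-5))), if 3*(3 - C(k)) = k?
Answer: 0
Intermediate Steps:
C(k) = 3 - k/3
K(t, J) = -2 (K(t, J) = 3 - 5 = -2)
d(E, h) = -64
(4*0)*(d(-5, -3) + K(0, C(-5))) = (4*0)*(-64 - 2) = 0*(-66) = 0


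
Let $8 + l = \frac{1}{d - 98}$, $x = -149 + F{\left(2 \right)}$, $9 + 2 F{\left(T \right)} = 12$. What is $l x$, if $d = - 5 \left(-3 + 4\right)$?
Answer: $\frac{243375}{206} \approx 1181.4$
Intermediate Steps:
$d = -5$ ($d = \left(-5\right) 1 = -5$)
$F{\left(T \right)} = \frac{3}{2}$ ($F{\left(T \right)} = - \frac{9}{2} + \frac{1}{2} \cdot 12 = - \frac{9}{2} + 6 = \frac{3}{2}$)
$x = - \frac{295}{2}$ ($x = -149 + \frac{3}{2} = - \frac{295}{2} \approx -147.5$)
$l = - \frac{825}{103}$ ($l = -8 + \frac{1}{-5 - 98} = -8 + \frac{1}{-103} = -8 - \frac{1}{103} = - \frac{825}{103} \approx -8.0097$)
$l x = \left(- \frac{825}{103}\right) \left(- \frac{295}{2}\right) = \frac{243375}{206}$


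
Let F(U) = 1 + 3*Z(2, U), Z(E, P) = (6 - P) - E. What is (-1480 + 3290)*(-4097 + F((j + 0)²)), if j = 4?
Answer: -7478920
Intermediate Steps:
Z(E, P) = 6 - E - P
F(U) = 13 - 3*U (F(U) = 1 + 3*(6 - 1*2 - U) = 1 + 3*(6 - 2 - U) = 1 + 3*(4 - U) = 1 + (12 - 3*U) = 13 - 3*U)
(-1480 + 3290)*(-4097 + F((j + 0)²)) = (-1480 + 3290)*(-4097 + (13 - 3*(4 + 0)²)) = 1810*(-4097 + (13 - 3*4²)) = 1810*(-4097 + (13 - 3*16)) = 1810*(-4097 + (13 - 48)) = 1810*(-4097 - 35) = 1810*(-4132) = -7478920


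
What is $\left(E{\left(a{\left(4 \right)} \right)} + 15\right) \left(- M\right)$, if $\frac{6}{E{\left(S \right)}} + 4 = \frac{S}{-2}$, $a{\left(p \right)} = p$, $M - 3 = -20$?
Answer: $238$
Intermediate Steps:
$M = -17$ ($M = 3 - 20 = -17$)
$E{\left(S \right)} = \frac{6}{-4 - \frac{S}{2}}$ ($E{\left(S \right)} = \frac{6}{-4 + \frac{S}{-2}} = \frac{6}{-4 + S \left(- \frac{1}{2}\right)} = \frac{6}{-4 - \frac{S}{2}}$)
$\left(E{\left(a{\left(4 \right)} \right)} + 15\right) \left(- M\right) = \left(- \frac{12}{8 + 4} + 15\right) \left(\left(-1\right) \left(-17\right)\right) = \left(- \frac{12}{12} + 15\right) 17 = \left(\left(-12\right) \frac{1}{12} + 15\right) 17 = \left(-1 + 15\right) 17 = 14 \cdot 17 = 238$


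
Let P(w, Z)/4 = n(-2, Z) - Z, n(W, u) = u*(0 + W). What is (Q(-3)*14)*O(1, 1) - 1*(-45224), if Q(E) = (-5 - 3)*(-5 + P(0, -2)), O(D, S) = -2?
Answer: 49480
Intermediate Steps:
n(W, u) = W*u (n(W, u) = u*W = W*u)
P(w, Z) = -12*Z (P(w, Z) = 4*(-2*Z - Z) = 4*(-3*Z) = -12*Z)
Q(E) = -152 (Q(E) = (-5 - 3)*(-5 - 12*(-2)) = -8*(-5 + 24) = -8*19 = -152)
(Q(-3)*14)*O(1, 1) - 1*(-45224) = -152*14*(-2) - 1*(-45224) = -2128*(-2) + 45224 = 4256 + 45224 = 49480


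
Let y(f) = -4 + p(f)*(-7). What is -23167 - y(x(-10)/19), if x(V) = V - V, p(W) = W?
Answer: -23163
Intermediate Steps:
x(V) = 0
y(f) = -4 - 7*f (y(f) = -4 + f*(-7) = -4 - 7*f)
-23167 - y(x(-10)/19) = -23167 - (-4 - 0/19) = -23167 - (-4 - 7*0) = -23167 - (-4 + 0) = -23167 - 1*(-4) = -23167 + 4 = -23163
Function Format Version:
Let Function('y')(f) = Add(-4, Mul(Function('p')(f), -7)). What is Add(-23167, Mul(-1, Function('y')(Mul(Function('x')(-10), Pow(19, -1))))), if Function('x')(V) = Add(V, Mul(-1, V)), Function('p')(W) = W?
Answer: -23163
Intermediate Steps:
Function('x')(V) = 0
Function('y')(f) = Add(-4, Mul(-7, f)) (Function('y')(f) = Add(-4, Mul(f, -7)) = Add(-4, Mul(-7, f)))
Add(-23167, Mul(-1, Function('y')(Mul(Function('x')(-10), Pow(19, -1))))) = Add(-23167, Mul(-1, Add(-4, Mul(-7, Mul(0, Pow(19, -1)))))) = Add(-23167, Mul(-1, Add(-4, Mul(-7, Mul(0, Rational(1, 19)))))) = Add(-23167, Mul(-1, Add(-4, Mul(-7, 0)))) = Add(-23167, Mul(-1, Add(-4, 0))) = Add(-23167, Mul(-1, -4)) = Add(-23167, 4) = -23163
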